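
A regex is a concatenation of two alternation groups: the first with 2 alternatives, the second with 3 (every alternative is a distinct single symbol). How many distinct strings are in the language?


First group: 2 alternatives
Second group: 3 alternatives
Concatenation: each choice from group 1 pairs with each from group 2
Total = 2 x 3 = 6

6


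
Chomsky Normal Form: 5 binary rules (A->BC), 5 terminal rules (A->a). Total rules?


CNF allows two rule forms:
  A -> BC (binary): 5 rules
  A -> a (terminal): 5 rules
Total = 5 + 5 = 10

10


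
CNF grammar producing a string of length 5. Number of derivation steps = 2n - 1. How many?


Chomsky Normal Form derivation:
String length n = 5
Each step either:
  - Splits a nonterminal into two (n-1 such steps)
  - Converts a nonterminal to terminal (n such steps)
Total = (n-1) + n = 2n - 1
= 2(5) - 1
= 10 - 1
= 9

9


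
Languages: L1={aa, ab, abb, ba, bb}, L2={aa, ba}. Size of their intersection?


L1 = {aa, ab, abb, ba, bb}
L2 = {aa, ba}
Checking each string in L1 against L2:
  'aa': in L2? Yes
  'ab': in L2? No
  'abb': in L2? No
  'ba': in L2? Yes
  'bb': in L2? No
Intersection = {aa, ba}
|L1 ∩ L2| = 2

2


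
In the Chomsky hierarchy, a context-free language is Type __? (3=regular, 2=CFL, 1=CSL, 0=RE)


Chomsky hierarchy levels:
  Type 3: Regular (DFA/NFA/regex)
  Type 2: Context-free (PDA)
  Type 1: Context-sensitive
  Type 0: Recursively enumerable (TM)
'context-free' corresponds to Type 2

2


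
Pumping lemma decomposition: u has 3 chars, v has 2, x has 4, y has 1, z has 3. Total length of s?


|s| = |u| + |v| + |x| + |y| + |z|
= 3 + 2 + 4 + 1 + 3
= 5 + 4 + 4
= 9 + 4
= 13

13


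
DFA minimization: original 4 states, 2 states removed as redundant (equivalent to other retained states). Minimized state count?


Original DFA: 4 states
Redundant states removed: 2
Minimized states = original - removed
= 4 - 2
= 2

2


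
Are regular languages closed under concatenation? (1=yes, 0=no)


Regular languages are closed under all standard operations:
- Union: Yes (product construction)
- Intersection: Yes (product construction)
- Complement: Yes (swap accept/reject)
- Concatenation: Yes (NFA construction)
Operation: concatenation -> Closed

1


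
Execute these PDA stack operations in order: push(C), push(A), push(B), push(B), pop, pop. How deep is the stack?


Tracing stack operations:
  push(C) -> stack = [C], depth=1
  push(A) -> stack = [C,A], depth=2
  push(B) -> stack = [C,A,B], depth=3
  push(B) -> stack = [C,A,B,B], depth=4
  pop -> removed B, stack = [C,A,B], depth=3
  pop -> removed B, stack = [C,A], depth=2
Final depth = 2

2


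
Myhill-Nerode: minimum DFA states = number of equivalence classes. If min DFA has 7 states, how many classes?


Myhill-Nerode theorem:
Number of equivalence classes = number of states in minimal DFA
Minimal DFA states = 7
Therefore equivalence classes = 7

7


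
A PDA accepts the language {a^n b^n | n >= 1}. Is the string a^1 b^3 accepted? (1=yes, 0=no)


Language requires equal numbers of a's and b's
PDA pushes for each 'a', pops for each 'b'
Number of a's = 1
Number of b's = 3
1 != 3 -> Reject

0


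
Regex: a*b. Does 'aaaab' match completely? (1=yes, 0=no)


Pattern: a*b
String: 'aaaab'
Pattern requires: zero or more 'a's followed by exactly one 'b'
Found 4 leading 'a's
Remaining: 'b'
Remaining is exactly 'b' -> match
Result: 1

1


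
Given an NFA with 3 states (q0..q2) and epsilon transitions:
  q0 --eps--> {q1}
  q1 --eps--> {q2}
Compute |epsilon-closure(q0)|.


Starting from q0
Initialize closure = {q0}
Follow epsilon from q0 -> add q1
Follow epsilon from q1 -> add q2
Final closure: {q0, q1, q2}
Size = 3

3


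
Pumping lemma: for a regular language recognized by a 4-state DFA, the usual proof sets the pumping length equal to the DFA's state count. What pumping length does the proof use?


Pumping lemma for regular languages (standard proof):
Take p = |Q|, the number of DFA states.
Any string of length >= |Q| passes through |Q|+1 states while reading its first |Q| symbols,
so by pigeonhole some state repeats, giving the loop that can be pumped.
Here |Q| = 4
Therefore the proof uses p = 4

4


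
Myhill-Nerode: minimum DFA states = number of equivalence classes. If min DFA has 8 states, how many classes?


Myhill-Nerode theorem:
Number of equivalence classes = number of states in minimal DFA
Minimal DFA states = 8
Therefore equivalence classes = 8

8


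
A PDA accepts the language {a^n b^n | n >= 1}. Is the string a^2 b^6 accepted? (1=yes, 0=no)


Language requires equal numbers of a's and b's
PDA pushes for each 'a', pops for each 'b'
Number of a's = 2
Number of b's = 6
2 != 6 -> Reject

0


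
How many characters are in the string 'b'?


String: 'b'
Counting characters:
  'b' appears 1 time(s)
Total length = 0 + 1 = 1

1


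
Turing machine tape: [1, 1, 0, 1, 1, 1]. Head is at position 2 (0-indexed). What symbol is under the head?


Tape: [1, 1, 0, 1, 1, 1]
Positions: 0 1 2 3 4 5
Values:    1 1 0 1 1 1
Head at position 2
tape[2] = 0

0


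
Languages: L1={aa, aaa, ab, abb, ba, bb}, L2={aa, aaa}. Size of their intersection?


L1 = {aa, aaa, ab, abb, ba, bb}
L2 = {aa, aaa}
Checking each string in L1 against L2:
  'aa': in L2? Yes
  'aaa': in L2? Yes
  'ab': in L2? No
  'abb': in L2? No
  'ba': in L2? No
  'bb': in L2? No
Intersection = {aa, aaa}
|L1 ∩ L2| = 2

2


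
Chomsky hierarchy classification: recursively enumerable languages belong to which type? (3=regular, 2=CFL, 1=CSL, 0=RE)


Chomsky hierarchy levels:
  Type 3: Regular (DFA/NFA/regex)
  Type 2: Context-free (PDA)
  Type 1: Context-sensitive
  Type 0: Recursively enumerable (TM)
'recursively enumerable' corresponds to Type 0

0


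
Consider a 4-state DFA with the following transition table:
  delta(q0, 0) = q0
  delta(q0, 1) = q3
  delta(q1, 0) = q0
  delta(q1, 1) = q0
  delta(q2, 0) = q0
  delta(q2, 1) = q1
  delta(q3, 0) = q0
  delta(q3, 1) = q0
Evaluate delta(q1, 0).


Looking up transition function:
delta(q1, 0) in the table
Row: q1, Column: 0
Result: q0

q0


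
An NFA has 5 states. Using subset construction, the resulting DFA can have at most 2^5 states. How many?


NFA has 5 states
Subset construction: each DFA state = subset of NFA states
Maximum subsets = 2^5
2^5 = 32

32


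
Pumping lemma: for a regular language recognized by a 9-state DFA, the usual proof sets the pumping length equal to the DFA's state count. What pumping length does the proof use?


Pumping lemma for regular languages (standard proof):
Take p = |Q|, the number of DFA states.
Any string of length >= |Q| passes through |Q|+1 states while reading its first |Q| symbols,
so by pigeonhole some state repeats, giving the loop that can be pumped.
Here |Q| = 9
Therefore the proof uses p = 9

9


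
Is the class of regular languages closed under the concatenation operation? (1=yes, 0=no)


Regular languages are closed under:
- Union (DFA product construction)
- Intersection (DFA product construction)
- Complement (swap accept/reject states)
- Concatenation (NFA construction)
- Kleene star (NFA construction)
concatenation is in this list
Therefore: closed

1


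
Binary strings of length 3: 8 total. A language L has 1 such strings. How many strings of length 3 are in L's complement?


Alphabet: {0,1}
String length: 3
Total strings of length 3 = 2^3 = 8
Strings in L = 1
Complement = total - |L|
= 8 - 1
= 7

7


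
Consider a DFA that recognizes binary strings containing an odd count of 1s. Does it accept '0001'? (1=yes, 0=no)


DFA has 2 states: q_even (start, accept=no) and q_odd
Processing string '0001' character by character:
  Position 0: read '0', 1-count=0 -> q_even (no change)
  Position 1: read '0', 1-count=0 -> q_even (no change)
  Position 2: read '0', 1-count=0 -> q_even (no change)
  Position 3: read '1', 1-count=1 -> q_odd
Final state: q_odd, total 1s = 1 (odd); the DFA requires an odd count -> accept

1


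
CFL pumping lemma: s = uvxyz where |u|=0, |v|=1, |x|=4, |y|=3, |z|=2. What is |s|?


|s| = |u| + |v| + |x| + |y| + |z|
= 0 + 1 + 4 + 3 + 2
= 1 + 4 + 5
= 5 + 5
= 10

10


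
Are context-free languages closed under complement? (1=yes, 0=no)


CFL closure properties:
  Closed under: union, concatenation, Kleene star
  NOT closed under: intersection, complement
Operation 'complement' is in not-closed list -> No (not closed)

0


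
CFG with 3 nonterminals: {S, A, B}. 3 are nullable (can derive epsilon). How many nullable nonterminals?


Nonterminals: {S, A, B}
A nonterminal is nullable if it can derive epsilon
Counting nullable nonterminals: 3
Total nullable = 3

3


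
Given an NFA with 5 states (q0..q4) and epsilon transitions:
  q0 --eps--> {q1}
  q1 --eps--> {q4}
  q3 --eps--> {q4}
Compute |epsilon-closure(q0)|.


Starting from q0
Initialize closure = {q0}
Follow epsilon from q0 -> add q1
Follow epsilon from q1 -> add q4
Final closure: {q0, q1, q4}
Size = 3

3


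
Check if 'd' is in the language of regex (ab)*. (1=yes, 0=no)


Pattern: (ab)*
String: 'd'
Pattern requires: zero or more repetitions of 'ab'
Length 1 is odd -> cannot be (ab)* -> no match
Result: 0

0


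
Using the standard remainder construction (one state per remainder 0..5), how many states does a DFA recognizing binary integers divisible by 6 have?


Divisibility by 6 is tracked via the remainder mod 6: 0, 1, ..., 5
The construction assigns one state to each remainder
Number of remainders = 6

6


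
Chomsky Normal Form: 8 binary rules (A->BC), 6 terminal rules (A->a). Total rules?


CNF allows two rule forms:
  A -> BC (binary): 8 rules
  A -> a (terminal): 6 rules
Total = 8 + 6 = 14

14


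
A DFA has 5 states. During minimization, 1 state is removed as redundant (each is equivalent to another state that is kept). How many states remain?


Original DFA: 5 states
Redundant states removed: 1
Minimized states = original - removed
= 5 - 1
= 4

4


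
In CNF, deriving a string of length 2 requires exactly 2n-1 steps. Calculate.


Chomsky Normal Form derivation:
String length n = 2
Each step either:
  - Splits a nonterminal into two (n-1 such steps)
  - Converts a nonterminal to terminal (n such steps)
Total = (n-1) + n = 2n - 1
= 2(2) - 1
= 4 - 1
= 3

3


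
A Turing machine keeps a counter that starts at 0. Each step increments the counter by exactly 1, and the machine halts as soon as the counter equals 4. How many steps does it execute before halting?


Counter starts at 0. Counting sequence:
  Step 1: counter = 1
  Step 2: counter = 2
  Step 3: counter = 3
  Step 4: counter = 4
Counter reached 4 -> halt
Total steps = 4

4


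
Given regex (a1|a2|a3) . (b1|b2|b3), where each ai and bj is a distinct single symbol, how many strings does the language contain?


First group: 3 alternatives
Second group: 3 alternatives
Concatenation: each choice from group 1 pairs with each from group 2
Total = 3 x 3 = 9

9


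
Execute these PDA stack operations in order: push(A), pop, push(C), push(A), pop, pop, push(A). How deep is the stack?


Tracing stack operations:
  push(A) -> stack = [A], depth=1
  pop -> removed A, stack = [], depth=0
  push(C) -> stack = [C], depth=1
  push(A) -> stack = [C,A], depth=2
  pop -> removed A, stack = [C], depth=1
  pop -> removed C, stack = [], depth=0
  push(A) -> stack = [A], depth=1
Final depth = 1

1


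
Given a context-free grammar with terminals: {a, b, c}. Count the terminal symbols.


Terminal symbols: a, b, c
Counting each: a (#1), b (#2), c (#3)
Total = 3

3


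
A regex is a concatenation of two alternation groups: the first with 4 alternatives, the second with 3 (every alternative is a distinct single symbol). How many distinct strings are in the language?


First group: 4 alternatives
Second group: 3 alternatives
Concatenation: each choice from group 1 pairs with each from group 2
Total = 4 x 3 = 12

12


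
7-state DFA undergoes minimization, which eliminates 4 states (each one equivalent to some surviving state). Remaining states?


Original DFA: 7 states
Redundant states removed: 4
Minimized states = original - removed
= 7 - 4
= 3

3


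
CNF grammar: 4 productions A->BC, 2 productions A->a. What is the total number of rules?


CNF allows two rule forms:
  A -> BC (binary): 4 rules
  A -> a (terminal): 2 rules
Total = 4 + 2 = 6

6


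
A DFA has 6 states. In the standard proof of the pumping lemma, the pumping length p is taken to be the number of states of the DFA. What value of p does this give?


Pumping lemma for regular languages (standard proof):
Take p = |Q|, the number of DFA states.
Any string of length >= |Q| passes through |Q|+1 states while reading its first |Q| symbols,
so by pigeonhole some state repeats, giving the loop that can be pumped.
Here |Q| = 6
Therefore the proof uses p = 6

6


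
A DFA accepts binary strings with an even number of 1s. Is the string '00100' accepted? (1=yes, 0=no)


DFA has 2 states: q_even (start, accept=yes) and q_odd
Processing string '00100' character by character:
  Position 0: read '0', 1-count=0 -> q_even (no change)
  Position 1: read '0', 1-count=0 -> q_even (no change)
  Position 2: read '1', 1-count=1 -> q_odd
  Position 3: read '0', 1-count=1 -> q_odd (no change)
  Position 4: read '0', 1-count=1 -> q_odd (no change)
Final state: q_odd, total 1s = 1 (odd); the DFA requires an even count -> reject

0


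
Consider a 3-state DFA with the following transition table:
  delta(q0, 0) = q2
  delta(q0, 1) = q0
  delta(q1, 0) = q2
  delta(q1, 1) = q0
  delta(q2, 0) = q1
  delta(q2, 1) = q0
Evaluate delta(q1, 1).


Looking up transition function:
delta(q1, 1) in the table
Row: q1, Column: 1
Result: q0

q0


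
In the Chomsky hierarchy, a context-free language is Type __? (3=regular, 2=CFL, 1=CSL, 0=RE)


Chomsky hierarchy levels:
  Type 3: Regular (DFA/NFA/regex)
  Type 2: Context-free (PDA)
  Type 1: Context-sensitive
  Type 0: Recursively enumerable (TM)
'context-free' corresponds to Type 2

2


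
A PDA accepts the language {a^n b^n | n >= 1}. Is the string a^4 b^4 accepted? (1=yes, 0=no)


Language requires equal numbers of a's and b's
PDA pushes for each 'a', pops for each 'b'
Number of a's = 4
Number of b's = 4
4 == 4 -> Accept

1


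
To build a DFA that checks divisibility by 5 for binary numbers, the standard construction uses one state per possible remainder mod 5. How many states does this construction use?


Divisibility by 5 is tracked via the remainder mod 5: 0, 1, ..., 4
The construction assigns one state to each remainder
Number of remainders = 5

5


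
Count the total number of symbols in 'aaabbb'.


String: 'aaabbb'
Counting characters:
  'a' appears 3 time(s)
  'b' appears 3 time(s)
Total length = 3 + 3 = 6

6


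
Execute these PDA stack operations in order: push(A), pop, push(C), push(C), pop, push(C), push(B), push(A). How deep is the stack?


Tracing stack operations:
  push(A) -> stack = [A], depth=1
  pop -> removed A, stack = [], depth=0
  push(C) -> stack = [C], depth=1
  push(C) -> stack = [C,C], depth=2
  pop -> removed C, stack = [C], depth=1
  push(C) -> stack = [C,C], depth=2
  push(B) -> stack = [C,C,B], depth=3
  push(A) -> stack = [C,C,B,A], depth=4
Final depth = 4

4


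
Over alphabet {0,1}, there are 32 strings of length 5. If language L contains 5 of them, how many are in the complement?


Alphabet: {0,1}
String length: 5
Total strings of length 5 = 2^5 = 32
Strings in L = 5
Complement = total - |L|
= 32 - 5
= 27

27


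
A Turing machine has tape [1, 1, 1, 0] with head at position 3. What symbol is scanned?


Tape: [1, 1, 1, 0]
Positions: 0 1 2 3
Values:    1 1 1 0
Head at position 3
tape[3] = 0

0


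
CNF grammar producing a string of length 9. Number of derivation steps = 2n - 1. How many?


Chomsky Normal Form derivation:
String length n = 9
Each step either:
  - Splits a nonterminal into two (n-1 such steps)
  - Converts a nonterminal to terminal (n such steps)
Total = (n-1) + n = 2n - 1
= 2(9) - 1
= 18 - 1
= 17

17


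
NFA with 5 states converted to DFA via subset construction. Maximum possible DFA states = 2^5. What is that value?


NFA has 5 states
Subset construction: each DFA state = subset of NFA states
Maximum subsets = 2^5
2^5 = 32

32


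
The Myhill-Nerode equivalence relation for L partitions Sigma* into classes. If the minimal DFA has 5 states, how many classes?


Myhill-Nerode theorem:
Number of equivalence classes = number of states in minimal DFA
Minimal DFA states = 5
Therefore equivalence classes = 5

5


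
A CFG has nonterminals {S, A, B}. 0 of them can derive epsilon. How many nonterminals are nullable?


Nonterminals: {S, A, B}
A nonterminal is nullable if it can derive epsilon
Counting nullable nonterminals: 0
Total nullable = 0

0


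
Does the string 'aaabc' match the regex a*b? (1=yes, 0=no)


Pattern: a*b
String: 'aaabc'
Pattern requires: zero or more 'a's followed by exactly one 'b'
Found 3 leading 'a's
Remaining: 'bc'
Remaining is not 'b' -> no match
Result: 0

0


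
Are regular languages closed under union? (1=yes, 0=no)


Regular languages are closed under all standard operations:
- Union: Yes (product construction)
- Intersection: Yes (product construction)
- Complement: Yes (swap accept/reject)
- Concatenation: Yes (NFA construction)
Operation: union -> Closed

1


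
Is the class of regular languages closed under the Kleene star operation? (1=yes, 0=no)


Regular languages are closed under:
- Union (DFA product construction)
- Intersection (DFA product construction)
- Complement (swap accept/reject states)
- Concatenation (NFA construction)
- Kleene star (NFA construction)
Kleene star is in this list
Therefore: closed

1


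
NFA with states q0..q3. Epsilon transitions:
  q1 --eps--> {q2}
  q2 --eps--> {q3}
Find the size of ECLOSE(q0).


Starting from q0
Initialize closure = {q0}
q0 has no outgoing epsilon transitions -> nothing to add
Final closure: {q0}
Size = 1

1


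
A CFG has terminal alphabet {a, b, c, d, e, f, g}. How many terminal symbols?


Terminal symbols: a, b, c, d, e, f, g
Counting each: a (#1), b (#2), c (#3), d (#4), e (#5), f (#6), g (#7)
Total = 7

7


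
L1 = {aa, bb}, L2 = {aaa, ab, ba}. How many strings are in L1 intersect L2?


L1 = {aa, bb}
L2 = {aaa, ab, ba}
Checking each string in L1 against L2:
  'aa': in L2? No
  'bb': in L2? No
Intersection = {}
|L1 ∩ L2| = 0

0


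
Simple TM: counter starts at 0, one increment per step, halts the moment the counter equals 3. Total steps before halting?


Counter starts at 0. Counting sequence:
  Step 1: counter = 1
  Step 2: counter = 2
  Step 3: counter = 3
Counter reached 3 -> halt
Total steps = 3

3


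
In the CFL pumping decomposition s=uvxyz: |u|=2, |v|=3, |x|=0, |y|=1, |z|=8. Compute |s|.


|s| = |u| + |v| + |x| + |y| + |z|
= 2 + 3 + 0 + 1 + 8
= 5 + 0 + 9
= 5 + 9
= 14

14


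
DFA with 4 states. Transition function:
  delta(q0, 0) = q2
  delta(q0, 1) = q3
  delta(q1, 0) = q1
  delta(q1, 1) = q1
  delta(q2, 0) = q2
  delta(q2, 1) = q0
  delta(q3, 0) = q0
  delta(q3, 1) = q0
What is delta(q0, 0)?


Looking up transition function:
delta(q0, 0) in the table
Row: q0, Column: 0
Result: q2

q2


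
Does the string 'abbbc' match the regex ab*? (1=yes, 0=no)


Pattern: ab*
String: 'abbbc'
Pattern requires: exactly one 'a' followed by zero or more 'b's
First char is 'a' -> OK
Rest 'bbbc': all b's? No
Result: 0

0


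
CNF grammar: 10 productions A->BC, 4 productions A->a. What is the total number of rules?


CNF allows two rule forms:
  A -> BC (binary): 10 rules
  A -> a (terminal): 4 rules
Total = 10 + 4 = 14

14


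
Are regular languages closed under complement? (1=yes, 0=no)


Regular languages are closed under:
- Union (DFA product construction)
- Intersection (DFA product construction)
- Complement (swap accept/reject states)
- Concatenation (NFA construction)
- Kleene star (NFA construction)
complement is in this list
Therefore: closed

1


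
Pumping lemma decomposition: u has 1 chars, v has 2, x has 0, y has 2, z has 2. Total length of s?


|s| = |u| + |v| + |x| + |y| + |z|
= 1 + 2 + 0 + 2 + 2
= 3 + 0 + 4
= 3 + 4
= 7

7


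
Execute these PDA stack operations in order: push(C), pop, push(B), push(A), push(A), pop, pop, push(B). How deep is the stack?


Tracing stack operations:
  push(C) -> stack = [C], depth=1
  pop -> removed C, stack = [], depth=0
  push(B) -> stack = [B], depth=1
  push(A) -> stack = [B,A], depth=2
  push(A) -> stack = [B,A,A], depth=3
  pop -> removed A, stack = [B,A], depth=2
  pop -> removed A, stack = [B], depth=1
  push(B) -> stack = [B,B], depth=2
Final depth = 2

2


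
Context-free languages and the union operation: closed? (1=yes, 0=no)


CFL closure properties:
  Closed under: union, concatenation, Kleene star
  NOT closed under: intersection, complement
Operation 'union' is in closed list -> Yes (closed)

1


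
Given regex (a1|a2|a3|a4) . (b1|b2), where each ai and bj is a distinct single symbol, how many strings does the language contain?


First group: 4 alternatives
Second group: 2 alternatives
Concatenation: each choice from group 1 pairs with each from group 2
Total = 4 x 2 = 8

8


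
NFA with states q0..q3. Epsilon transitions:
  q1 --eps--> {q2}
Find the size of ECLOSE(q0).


Starting from q0
Initialize closure = {q0}
q0 has no outgoing epsilon transitions -> nothing to add
Final closure: {q0}
Size = 1

1


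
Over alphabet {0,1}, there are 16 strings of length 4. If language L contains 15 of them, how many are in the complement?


Alphabet: {0,1}
String length: 4
Total strings of length 4 = 2^4 = 16
Strings in L = 15
Complement = total - |L|
= 16 - 15
= 1

1


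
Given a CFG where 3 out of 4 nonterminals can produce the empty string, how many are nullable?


Nonterminals: {S, A, B, C}
A nonterminal is nullable if it can derive epsilon
Counting nullable nonterminals: 3
Total nullable = 3

3


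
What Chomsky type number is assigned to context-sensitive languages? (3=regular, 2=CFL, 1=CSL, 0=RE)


Chomsky hierarchy levels:
  Type 3: Regular (DFA/NFA/regex)
  Type 2: Context-free (PDA)
  Type 1: Context-sensitive
  Type 0: Recursively enumerable (TM)
'context-sensitive' corresponds to Type 1

1


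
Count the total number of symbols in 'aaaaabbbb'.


String: 'aaaaabbbb'
Counting characters:
  'a' appears 5 time(s)
  'b' appears 4 time(s)
Total length = 5 + 4 = 9

9


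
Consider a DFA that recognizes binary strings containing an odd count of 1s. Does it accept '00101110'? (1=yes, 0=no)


DFA has 2 states: q_even (start, accept=no) and q_odd
Processing string '00101110' character by character:
  Position 0: read '0', 1-count=0 -> q_even (no change)
  Position 1: read '0', 1-count=0 -> q_even (no change)
  Position 2: read '1', 1-count=1 -> q_odd
  Position 3: read '0', 1-count=1 -> q_odd (no change)
  Position 4: read '1', 1-count=2 -> q_even
  Position 5: read '1', 1-count=3 -> q_odd
  Position 6: read '1', 1-count=4 -> q_even
  Position 7: read '0', 1-count=4 -> q_even (no change)
Final state: q_even, total 1s = 4 (even); the DFA requires an odd count -> reject

0


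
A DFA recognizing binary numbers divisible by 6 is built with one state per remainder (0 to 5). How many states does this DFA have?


Divisibility by 6 is tracked via the remainder mod 6: 0, 1, ..., 5
The construction assigns one state to each remainder
Number of remainders = 6

6


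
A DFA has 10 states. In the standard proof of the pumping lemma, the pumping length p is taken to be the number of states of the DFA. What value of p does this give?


Pumping lemma for regular languages (standard proof):
Take p = |Q|, the number of DFA states.
Any string of length >= |Q| passes through |Q|+1 states while reading its first |Q| symbols,
so by pigeonhole some state repeats, giving the loop that can be pumped.
Here |Q| = 10
Therefore the proof uses p = 10

10


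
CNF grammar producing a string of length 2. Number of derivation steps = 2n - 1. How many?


Chomsky Normal Form derivation:
String length n = 2
Each step either:
  - Splits a nonterminal into two (n-1 such steps)
  - Converts a nonterminal to terminal (n such steps)
Total = (n-1) + n = 2n - 1
= 2(2) - 1
= 4 - 1
= 3

3


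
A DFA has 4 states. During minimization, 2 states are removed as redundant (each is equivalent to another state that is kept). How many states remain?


Original DFA: 4 states
Redundant states removed: 2
Minimized states = original - removed
= 4 - 2
= 2

2


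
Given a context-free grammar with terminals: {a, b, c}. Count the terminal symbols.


Terminal symbols: a, b, c
Counting each: a (#1), b (#2), c (#3)
Total = 3

3


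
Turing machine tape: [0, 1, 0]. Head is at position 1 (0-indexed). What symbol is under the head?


Tape: [0, 1, 0]
Positions: 0 1 2
Values:    0 1 0
Head at position 1
tape[1] = 1

1


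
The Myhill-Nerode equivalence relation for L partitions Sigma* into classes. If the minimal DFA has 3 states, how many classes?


Myhill-Nerode theorem:
Number of equivalence classes = number of states in minimal DFA
Minimal DFA states = 3
Therefore equivalence classes = 3

3


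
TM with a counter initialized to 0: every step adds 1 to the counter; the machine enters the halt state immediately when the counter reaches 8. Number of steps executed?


Counter starts at 0. Counting sequence:
  Step 1: counter = 1
  Step 2: counter = 2
  Step 3: counter = 3
  Step 4: counter = 4
  Step 5: counter = 5
  Step 6: counter = 6
  Step 7: counter = 7
  Step 8: counter = 8
Counter reached 8 -> halt
Total steps = 8

8


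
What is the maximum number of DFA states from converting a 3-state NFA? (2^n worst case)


NFA has 3 states
Subset construction: each DFA state = subset of NFA states
Maximum subsets = 2^3
2^3 = 8

8


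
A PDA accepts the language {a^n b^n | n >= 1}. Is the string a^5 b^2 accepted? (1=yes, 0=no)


Language requires equal numbers of a's and b's
PDA pushes for each 'a', pops for each 'b'
Number of a's = 5
Number of b's = 2
5 != 2 -> Reject

0


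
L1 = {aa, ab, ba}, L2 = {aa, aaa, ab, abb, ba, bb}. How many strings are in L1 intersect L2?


L1 = {aa, ab, ba}
L2 = {aa, aaa, ab, abb, ba, bb}
Checking each string in L1 against L2:
  'aa': in L2? Yes
  'ab': in L2? Yes
  'ba': in L2? Yes
Intersection = {aa, ab, ba}
|L1 ∩ L2| = 3

3


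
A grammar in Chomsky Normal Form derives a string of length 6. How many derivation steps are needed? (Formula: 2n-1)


Chomsky Normal Form derivation:
String length n = 6
Each step either:
  - Splits a nonterminal into two (n-1 such steps)
  - Converts a nonterminal to terminal (n such steps)
Total = (n-1) + n = 2n - 1
= 2(6) - 1
= 12 - 1
= 11

11


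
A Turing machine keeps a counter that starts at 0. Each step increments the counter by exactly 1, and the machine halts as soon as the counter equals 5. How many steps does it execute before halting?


Counter starts at 0. Counting sequence:
  Step 1: counter = 1
  Step 2: counter = 2
  Step 3: counter = 3
  Step 4: counter = 4
  Step 5: counter = 5
Counter reached 5 -> halt
Total steps = 5

5


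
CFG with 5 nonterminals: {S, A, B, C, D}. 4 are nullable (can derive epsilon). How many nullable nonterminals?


Nonterminals: {S, A, B, C, D}
A nonterminal is nullable if it can derive epsilon
Counting nullable nonterminals: 4
Total nullable = 4

4


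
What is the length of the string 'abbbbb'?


String: 'abbbbb'
Counting characters:
  'a' appears 1 time(s)
  'b' appears 5 time(s)
Total length = 1 + 5 = 6

6


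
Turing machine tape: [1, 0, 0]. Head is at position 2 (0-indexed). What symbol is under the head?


Tape: [1, 0, 0]
Positions: 0 1 2
Values:    1 0 0
Head at position 2
tape[2] = 0

0


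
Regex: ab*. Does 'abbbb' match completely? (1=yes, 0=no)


Pattern: ab*
String: 'abbbb'
Pattern requires: exactly one 'a' followed by zero or more 'b's
First char is 'a' -> OK
Rest 'bbbb': all b's? Yes
Result: 1

1


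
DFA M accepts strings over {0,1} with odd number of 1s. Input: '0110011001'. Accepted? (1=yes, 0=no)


DFA has 2 states: q_even (start, accept=no) and q_odd
Processing string '0110011001' character by character:
  Position 0: read '0', 1-count=0 -> q_even (no change)
  Position 1: read '1', 1-count=1 -> q_odd
  Position 2: read '1', 1-count=2 -> q_even
  Position 3: read '0', 1-count=2 -> q_even (no change)
  Position 4: read '0', 1-count=2 -> q_even (no change)
  Position 5: read '1', 1-count=3 -> q_odd
  Position 6: read '1', 1-count=4 -> q_even
  Position 7: read '0', 1-count=4 -> q_even (no change)
  Position 8: read '0', 1-count=4 -> q_even (no change)
  Position 9: read '1', 1-count=5 -> q_odd
Final state: q_odd, total 1s = 5 (odd); the DFA requires an odd count -> accept

1


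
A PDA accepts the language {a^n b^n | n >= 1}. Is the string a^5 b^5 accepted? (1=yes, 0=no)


Language requires equal numbers of a's and b's
PDA pushes for each 'a', pops for each 'b'
Number of a's = 5
Number of b's = 5
5 == 5 -> Accept

1


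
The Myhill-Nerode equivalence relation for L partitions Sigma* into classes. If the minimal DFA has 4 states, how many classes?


Myhill-Nerode theorem:
Number of equivalence classes = number of states in minimal DFA
Minimal DFA states = 4
Therefore equivalence classes = 4

4


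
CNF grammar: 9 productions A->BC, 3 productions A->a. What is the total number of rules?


CNF allows two rule forms:
  A -> BC (binary): 9 rules
  A -> a (terminal): 3 rules
Total = 9 + 3 = 12

12


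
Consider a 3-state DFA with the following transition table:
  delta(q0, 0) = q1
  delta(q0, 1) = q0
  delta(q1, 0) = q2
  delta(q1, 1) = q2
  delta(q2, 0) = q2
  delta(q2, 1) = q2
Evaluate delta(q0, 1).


Looking up transition function:
delta(q0, 1) in the table
Row: q0, Column: 1
Result: q0

q0


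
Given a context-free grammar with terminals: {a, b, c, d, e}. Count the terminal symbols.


Terminal symbols: a, b, c, d, e
Counting each: a (#1), b (#2), c (#3), d (#4), e (#5)
Total = 5

5


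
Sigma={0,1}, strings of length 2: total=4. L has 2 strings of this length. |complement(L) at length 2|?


Alphabet: {0,1}
String length: 2
Total strings of length 2 = 2^2 = 4
Strings in L = 2
Complement = total - |L|
= 4 - 2
= 2

2


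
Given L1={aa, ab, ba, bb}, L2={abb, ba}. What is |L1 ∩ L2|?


L1 = {aa, ab, ba, bb}
L2 = {abb, ba}
Checking each string in L1 against L2:
  'aa': in L2? No
  'ab': in L2? No
  'ba': in L2? Yes
  'bb': in L2? No
Intersection = {ba}
|L1 ∩ L2| = 1

1


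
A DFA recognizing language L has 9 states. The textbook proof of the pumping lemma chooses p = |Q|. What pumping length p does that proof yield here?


Pumping lemma for regular languages (standard proof):
Take p = |Q|, the number of DFA states.
Any string of length >= |Q| passes through |Q|+1 states while reading its first |Q| symbols,
so by pigeonhole some state repeats, giving the loop that can be pumped.
Here |Q| = 9
Therefore the proof uses p = 9

9


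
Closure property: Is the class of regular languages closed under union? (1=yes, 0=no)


Regular languages are closed under all standard operations:
- Union: Yes (product construction)
- Intersection: Yes (product construction)
- Complement: Yes (swap accept/reject)
- Concatenation: Yes (NFA construction)
Operation: union -> Closed

1


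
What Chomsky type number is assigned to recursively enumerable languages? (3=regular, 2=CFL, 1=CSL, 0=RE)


Chomsky hierarchy levels:
  Type 3: Regular (DFA/NFA/regex)
  Type 2: Context-free (PDA)
  Type 1: Context-sensitive
  Type 0: Recursively enumerable (TM)
'recursively enumerable' corresponds to Type 0

0


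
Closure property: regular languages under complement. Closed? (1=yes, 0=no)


Regular languages are closed under:
- Union (DFA product construction)
- Intersection (DFA product construction)
- Complement (swap accept/reject states)
- Concatenation (NFA construction)
- Kleene star (NFA construction)
complement is in this list
Therefore: closed

1


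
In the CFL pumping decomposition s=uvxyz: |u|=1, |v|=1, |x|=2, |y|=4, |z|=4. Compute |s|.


|s| = |u| + |v| + |x| + |y| + |z|
= 1 + 1 + 2 + 4 + 4
= 2 + 2 + 8
= 4 + 8
= 12

12


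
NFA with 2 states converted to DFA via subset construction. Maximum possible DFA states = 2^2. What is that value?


NFA has 2 states
Subset construction: each DFA state = subset of NFA states
Maximum subsets = 2^2
2^2 = 4

4


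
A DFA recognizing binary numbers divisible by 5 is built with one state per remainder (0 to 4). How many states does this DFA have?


Divisibility by 5 is tracked via the remainder mod 5: 0, 1, ..., 4
The construction assigns one state to each remainder
Number of remainders = 5

5


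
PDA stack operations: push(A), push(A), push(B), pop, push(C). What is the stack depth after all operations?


Tracing stack operations:
  push(A) -> stack = [A], depth=1
  push(A) -> stack = [A,A], depth=2
  push(B) -> stack = [A,A,B], depth=3
  pop -> removed B, stack = [A,A], depth=2
  push(C) -> stack = [A,A,C], depth=3
Final depth = 3

3


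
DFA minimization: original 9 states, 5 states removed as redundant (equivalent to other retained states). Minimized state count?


Original DFA: 9 states
Redundant states removed: 5
Minimized states = original - removed
= 9 - 5
= 4

4


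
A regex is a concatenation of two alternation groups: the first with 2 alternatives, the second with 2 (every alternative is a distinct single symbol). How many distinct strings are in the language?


First group: 2 alternatives
Second group: 2 alternatives
Concatenation: each choice from group 1 pairs with each from group 2
Total = 2 x 2 = 4

4


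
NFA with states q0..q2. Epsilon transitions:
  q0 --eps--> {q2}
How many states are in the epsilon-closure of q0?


Starting from q0
Initialize closure = {q0}
Follow epsilon from q0 -> add q2
Final closure: {q0, q2}
Size = 2

2


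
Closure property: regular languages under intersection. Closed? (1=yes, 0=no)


Regular languages are closed under:
- Union (DFA product construction)
- Intersection (DFA product construction)
- Complement (swap accept/reject states)
- Concatenation (NFA construction)
- Kleene star (NFA construction)
intersection is in this list
Therefore: closed

1


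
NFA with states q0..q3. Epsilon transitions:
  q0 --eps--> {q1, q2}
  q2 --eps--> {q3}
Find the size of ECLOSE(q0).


Starting from q0
Initialize closure = {q0}
Follow epsilon from q0 -> add q1
Follow epsilon from q0 -> add q2
Follow epsilon from q2 -> add q3
Final closure: {q0, q1, q2, q3}
Size = 4

4


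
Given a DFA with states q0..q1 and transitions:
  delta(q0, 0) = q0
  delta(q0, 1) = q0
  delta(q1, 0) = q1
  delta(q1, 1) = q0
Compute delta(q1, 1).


Looking up transition function:
delta(q1, 1) in the table
Row: q1, Column: 1
Result: q0

q0


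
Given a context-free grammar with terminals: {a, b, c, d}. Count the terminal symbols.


Terminal symbols: a, b, c, d
Counting each: a (#1), b (#2), c (#3), d (#4)
Total = 4

4


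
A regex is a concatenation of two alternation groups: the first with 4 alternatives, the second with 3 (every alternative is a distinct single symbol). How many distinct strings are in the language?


First group: 4 alternatives
Second group: 3 alternatives
Concatenation: each choice from group 1 pairs with each from group 2
Total = 4 x 3 = 12

12


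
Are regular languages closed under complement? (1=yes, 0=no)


Regular languages are closed under all standard operations:
- Union: Yes (product construction)
- Intersection: Yes (product construction)
- Complement: Yes (swap accept/reject)
- Concatenation: Yes (NFA construction)
Operation: complement -> Closed

1


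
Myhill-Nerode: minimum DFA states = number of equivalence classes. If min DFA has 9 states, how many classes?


Myhill-Nerode theorem:
Number of equivalence classes = number of states in minimal DFA
Minimal DFA states = 9
Therefore equivalence classes = 9

9


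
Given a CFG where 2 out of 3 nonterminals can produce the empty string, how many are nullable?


Nonterminals: {S, A, B}
A nonterminal is nullable if it can derive epsilon
Counting nullable nonterminals: 2
Total nullable = 2

2


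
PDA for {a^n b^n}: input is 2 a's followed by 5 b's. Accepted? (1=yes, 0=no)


Language requires equal numbers of a's and b's
PDA pushes for each 'a', pops for each 'b'
Number of a's = 2
Number of b's = 5
2 != 5 -> Reject

0


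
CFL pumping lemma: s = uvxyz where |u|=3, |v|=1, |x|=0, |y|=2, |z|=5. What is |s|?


|s| = |u| + |v| + |x| + |y| + |z|
= 3 + 1 + 0 + 2 + 5
= 4 + 0 + 7
= 4 + 7
= 11

11


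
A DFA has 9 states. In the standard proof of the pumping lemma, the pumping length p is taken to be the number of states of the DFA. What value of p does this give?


Pumping lemma for regular languages (standard proof):
Take p = |Q|, the number of DFA states.
Any string of length >= |Q| passes through |Q|+1 states while reading its first |Q| symbols,
so by pigeonhole some state repeats, giving the loop that can be pumped.
Here |Q| = 9
Therefore the proof uses p = 9

9


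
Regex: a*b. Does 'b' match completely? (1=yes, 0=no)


Pattern: a*b
String: 'b'
Pattern requires: zero or more 'a's followed by exactly one 'b'
Found 0 leading 'a's
Remaining: 'b'
Remaining is exactly 'b' -> match
Result: 1

1


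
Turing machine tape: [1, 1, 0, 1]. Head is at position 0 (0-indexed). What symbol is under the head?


Tape: [1, 1, 0, 1]
Positions: 0 1 2 3
Values:    1 1 0 1
Head at position 0
tape[0] = 1

1


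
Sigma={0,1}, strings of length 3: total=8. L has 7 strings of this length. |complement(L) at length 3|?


Alphabet: {0,1}
String length: 3
Total strings of length 3 = 2^3 = 8
Strings in L = 7
Complement = total - |L|
= 8 - 7
= 1

1


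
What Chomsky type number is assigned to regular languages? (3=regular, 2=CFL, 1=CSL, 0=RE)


Chomsky hierarchy levels:
  Type 3: Regular (DFA/NFA/regex)
  Type 2: Context-free (PDA)
  Type 1: Context-sensitive
  Type 0: Recursively enumerable (TM)
'regular' corresponds to Type 3

3


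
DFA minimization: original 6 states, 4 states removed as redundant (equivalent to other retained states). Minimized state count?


Original DFA: 6 states
Redundant states removed: 4
Minimized states = original - removed
= 6 - 4
= 2

2


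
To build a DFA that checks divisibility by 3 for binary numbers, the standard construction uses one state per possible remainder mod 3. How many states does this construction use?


Divisibility by 3 is tracked via the remainder mod 3: 0, 1, ..., 2
The construction assigns one state to each remainder
Number of remainders = 3

3


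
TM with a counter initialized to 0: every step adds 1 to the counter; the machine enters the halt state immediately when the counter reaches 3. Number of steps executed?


Counter starts at 0. Counting sequence:
  Step 1: counter = 1
  Step 2: counter = 2
  Step 3: counter = 3
Counter reached 3 -> halt
Total steps = 3

3


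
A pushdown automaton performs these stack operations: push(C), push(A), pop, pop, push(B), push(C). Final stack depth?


Tracing stack operations:
  push(C) -> stack = [C], depth=1
  push(A) -> stack = [C,A], depth=2
  pop -> removed A, stack = [C], depth=1
  pop -> removed C, stack = [], depth=0
  push(B) -> stack = [B], depth=1
  push(C) -> stack = [B,C], depth=2
Final depth = 2

2


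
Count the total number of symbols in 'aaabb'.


String: 'aaabb'
Counting characters:
  'a' appears 3 time(s)
  'b' appears 2 time(s)
Total length = 3 + 2 = 5

5


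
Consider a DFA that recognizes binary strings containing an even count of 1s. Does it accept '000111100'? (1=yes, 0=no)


DFA has 2 states: q_even (start, accept=yes) and q_odd
Processing string '000111100' character by character:
  Position 0: read '0', 1-count=0 -> q_even (no change)
  Position 1: read '0', 1-count=0 -> q_even (no change)
  Position 2: read '0', 1-count=0 -> q_even (no change)
  Position 3: read '1', 1-count=1 -> q_odd
  Position 4: read '1', 1-count=2 -> q_even
  Position 5: read '1', 1-count=3 -> q_odd
  Position 6: read '1', 1-count=4 -> q_even
  Position 7: read '0', 1-count=4 -> q_even (no change)
  Position 8: read '0', 1-count=4 -> q_even (no change)
Final state: q_even, total 1s = 4 (even); the DFA requires an even count -> accept

1
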